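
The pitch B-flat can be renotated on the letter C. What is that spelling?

Plain C sits 2 semitones above Bb, so on the letter C the same pitch needs a double flat: Cbb.

Cbb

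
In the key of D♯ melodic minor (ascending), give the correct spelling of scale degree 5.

The D# melodic minor (ascending) scale runs D# E# F# G# A# B# C##.
Degree 5 is A#.

A#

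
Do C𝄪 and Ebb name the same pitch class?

Yes

C## is pitch class 2; Ebb is pitch class 2.
All spellings map to pitch class 2, so they are enharmonically equivalent.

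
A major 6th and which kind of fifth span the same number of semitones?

doubly augmented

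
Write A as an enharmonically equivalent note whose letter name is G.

Plain G sits 2 semitones below A, so on the letter G the same pitch needs a double sharp: G##.

G##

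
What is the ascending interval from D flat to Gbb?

diminished fourth

Counting letters D–E–F–G gives a fourth.
Db→Gbb = 4 semitones, 1 narrower than the perfect fourth (5), so diminished.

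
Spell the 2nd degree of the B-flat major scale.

The Bb major scale runs Bb C D Eb F G A.
Degree 2 is C.

C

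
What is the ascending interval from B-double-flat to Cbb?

minor second

Counting letters B–C gives a second.
Bbb→Cbb = 1 semitone, 1 narrower than the major second (2), so minor.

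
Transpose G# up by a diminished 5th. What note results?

D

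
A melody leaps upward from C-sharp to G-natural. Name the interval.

The letter names run C→G, a span of 4 letter steps, so the interval is some kind of fifth.
C# to G is 6 semitones. A perfect fifth is 7, so 6 makes it diminished.

diminished fifth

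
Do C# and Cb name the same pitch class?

Two spellings are enharmonically equivalent only if they share a pitch class.
Here C# → 1, Cb → 11; 1 ≠ 11, so they are not.

No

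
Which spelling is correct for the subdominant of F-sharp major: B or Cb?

Each scale degree takes a distinct letter name. Degree 4 of a scale on F must use the letter B.
B and Cb are enharmonically the same pitch, but only B uses the letter B, so it is the correct spelling here.

B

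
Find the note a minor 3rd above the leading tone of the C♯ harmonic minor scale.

D#

The leading tone of C# harmonic minor is B#.
A minor third (3 semitones) above B# lands on the letter D, giving D#.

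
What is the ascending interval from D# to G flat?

doubly diminished fourth

The letter names run D→G, a span of 3 letter steps, so the interval is some kind of fourth.
D# to Gb is 3 semitones. A perfect fourth is 5, so 3 makes it doubly diminished.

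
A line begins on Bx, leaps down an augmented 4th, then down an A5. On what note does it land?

B

An augmented fourth down from B## is F## (letter F, 6 semitones down).
An augmented fifth down from F## is B (letter B, 8 semitones down).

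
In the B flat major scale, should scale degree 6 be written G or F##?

Each scale degree takes a distinct letter name. Degree 6 of a scale on B must use the letter G.
G and F## are enharmonically the same pitch, but only G uses the letter G, so it is the correct spelling here.

G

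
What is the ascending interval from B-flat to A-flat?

minor seventh

Counting letters B–C–D–E–F–G–A gives a seventh.
Bb→Ab = 10 semitones, 1 narrower than the major seventh (11), so minor.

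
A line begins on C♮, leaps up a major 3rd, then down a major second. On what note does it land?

D

A major third up from C is E (letter E, 4 semitones up).
A major second down from E is D (letter D, 2 semitones down).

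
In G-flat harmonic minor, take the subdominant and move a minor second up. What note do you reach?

The subdominant of Gb harmonic minor is Cb.
A minor second (1 semitone) above Cb lands on the letter D, giving Dbb.

Dbb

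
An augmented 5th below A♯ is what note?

D

A down a perfect fifth is D, so the target letter is D.
From A#, an augmented fifth is 8 semitones down: D.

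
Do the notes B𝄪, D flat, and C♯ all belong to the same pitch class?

Yes

B## = pitch class 1 and Db = pitch class 1 and C# = pitch class 1 — the same pitch class, so they are enharmonic equivalents.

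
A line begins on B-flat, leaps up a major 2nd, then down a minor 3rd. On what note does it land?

A major second up from Bb is C (letter C, 2 semitones up).
A minor third down from C is A (letter A, 3 semitones down).

A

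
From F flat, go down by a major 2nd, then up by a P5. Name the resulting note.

Bbb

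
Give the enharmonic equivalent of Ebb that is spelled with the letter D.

D

Ebb is pitch class 2. The letter D alone is pitch class 2.
Pitch class 2 on D needs no accidental: D.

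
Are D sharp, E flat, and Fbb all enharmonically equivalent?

D# = pitch class 3 and Eb = pitch class 3 and Fbb = pitch class 3 — the same pitch class, so they are enharmonic equivalents.

Yes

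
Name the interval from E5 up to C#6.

major sixth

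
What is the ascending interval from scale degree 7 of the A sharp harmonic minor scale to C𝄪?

Scale degree 7 of A# harmonic minor is G##.
G## up to C##: letters G→C make it a fourth; 5 semitones makes it perfect.

perfect fourth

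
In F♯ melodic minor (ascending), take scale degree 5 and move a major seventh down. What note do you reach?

D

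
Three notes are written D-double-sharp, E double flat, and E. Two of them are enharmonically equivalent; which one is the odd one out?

In 12-tone equal temperament, enharmonic equivalents share a pitch class. D## is pitch class 4; Ebb is pitch class 2; E is pitch class 4.
D## and E share pitch class 4, while Ebb is pitch class 2.

Ebb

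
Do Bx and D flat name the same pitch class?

B## is pitch class 1; Db is pitch class 1.
All spellings map to pitch class 1, so they are enharmonically equivalent.

Yes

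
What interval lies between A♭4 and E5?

augmented fifth

Counting letters A–B–C–D–E gives a fifth.
Ab→E = 8 semitones, 1 wider than the perfect fifth (7), so augmented.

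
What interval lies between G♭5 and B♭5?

major third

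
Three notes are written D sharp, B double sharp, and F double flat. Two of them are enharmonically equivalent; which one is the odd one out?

B##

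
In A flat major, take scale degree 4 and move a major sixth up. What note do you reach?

Scale degree 4 of Ab major is Db.
A major sixth (9 semitones) above Db lands on the letter B, giving Bb.

Bb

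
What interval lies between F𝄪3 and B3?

Counting letters F–G–A–B gives a fourth.
F##→B = 4 semitones, 1 narrower than the perfect fourth (5), so diminished.

diminished fourth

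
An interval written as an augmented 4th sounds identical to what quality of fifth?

diminished

An augmented fourth spans 6 semitones.
A fifth spanning 6 semitones is diminished (the perfect fifth is 7).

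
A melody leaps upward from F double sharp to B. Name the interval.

The letter names run F→B, a span of 3 letter steps, so the interval is some kind of fourth.
F## to B is 4 semitones. A perfect fourth is 5, so 4 makes it diminished.

diminished fourth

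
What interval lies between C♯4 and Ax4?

augmented sixth

Counting letters C–D–E–F–G–A gives a sixth.
C#→A## = 10 semitones, 1 wider than the major sixth (9), so augmented.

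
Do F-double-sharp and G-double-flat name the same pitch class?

Two spellings are enharmonically equivalent only if they share a pitch class.
Here F## → 7, Gbb → 5; 5 ≠ 7, so they are not.

No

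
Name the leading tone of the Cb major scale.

The Cb major scale runs Cb Db Eb Fb Gb Ab Bb.
Degree 7 is Bb.

Bb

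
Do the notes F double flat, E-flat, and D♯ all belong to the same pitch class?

Yes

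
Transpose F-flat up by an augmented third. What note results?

A

F up a major third is A, so the target letter is A.
From Fb, an augmented third is 5 semitones up: A.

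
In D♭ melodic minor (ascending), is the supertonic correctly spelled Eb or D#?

Each scale degree takes a distinct letter name. Degree 2 of a scale on D must use the letter E.
Eb and D# are enharmonically the same pitch, but only Eb uses the letter E, so it is the correct spelling here.

Eb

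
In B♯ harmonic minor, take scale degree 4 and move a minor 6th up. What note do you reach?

C#

Scale degree 4 of B# harmonic minor is E#.
A minor sixth (8 semitones) above E# lands on the letter C, giving C#.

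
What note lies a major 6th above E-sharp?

C##

A sixth above E lands on the letter C.
A major sixth spans 9 semitones, so E# moves to pitch class 2. On the letter C that is C##.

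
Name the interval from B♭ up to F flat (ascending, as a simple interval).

diminished fifth

Counting letters B–C–D–E–F gives a fifth.
Bb→Fb = 6 semitones, 1 narrower than the perfect fifth (7), so diminished.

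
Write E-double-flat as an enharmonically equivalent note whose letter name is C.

C##

Ebb is pitch class 2. The letter C alone is pitch class 0.
To reach pitch class 2 from C requires an offset of +2 semitones, i.e. double sharp: C##.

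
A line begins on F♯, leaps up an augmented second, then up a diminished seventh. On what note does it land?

F#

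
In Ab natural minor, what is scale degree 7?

Gb

The Ab natural minor scale runs Ab Bb Cb Db Eb Fb Gb.
Degree 7 is Gb.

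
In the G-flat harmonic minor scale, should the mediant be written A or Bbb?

Each scale degree takes a distinct letter name. Degree 3 of a scale on G must use the letter B.
Bbb and A are enharmonically the same pitch, but only Bbb uses the letter B, so it is the correct spelling here.

Bbb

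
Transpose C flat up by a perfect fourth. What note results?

A fourth above C lands on the letter F.
A perfect fourth spans 5 semitones, so Cb moves to pitch class 4. On the letter F that is Fb.

Fb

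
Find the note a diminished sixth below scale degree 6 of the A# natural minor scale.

Scale degree 6 of A# natural minor is F#.
A diminished sixth (7 semitones) below F# lands on the letter A, giving A##.

A##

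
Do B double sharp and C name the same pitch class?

No

Two spellings are enharmonically equivalent only if they share a pitch class.
Here B## → 1, C → 0; 0 ≠ 1, so they are not.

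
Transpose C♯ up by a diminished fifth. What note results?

G

A fifth above C lands on the letter G.
A diminished fifth spans 6 semitones, so C# moves to pitch class 7. On the letter G that is G.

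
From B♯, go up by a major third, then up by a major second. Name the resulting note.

E##

A major third up from B# is D## (letter D, 4 semitones up).
A major second up from D## is E## (letter E, 2 semitones up).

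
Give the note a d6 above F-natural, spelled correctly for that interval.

F up a major sixth is D, so the target letter is D.
From F, a diminished sixth is 7 semitones up: Dbb.

Dbb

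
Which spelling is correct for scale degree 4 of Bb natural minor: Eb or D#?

Each scale degree takes a distinct letter name. Degree 4 of a scale on B must use the letter E.
Eb and D# are enharmonically the same pitch, but only Eb uses the letter E, so it is the correct spelling here.

Eb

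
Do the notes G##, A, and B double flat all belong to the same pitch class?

Yes

G## = pitch class 9 and A = pitch class 9 and Bbb = pitch class 9 — the same pitch class, so they are enharmonic equivalents.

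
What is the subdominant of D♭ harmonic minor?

Degree 4 takes the letter 3 steps above D, which is G.
In harmonic minor, degree 4 sits 5 semitones above the tonic. Db + 5 semitones is pitch class 6, spelled on G as Gb.

Gb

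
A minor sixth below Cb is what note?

Eb

C down a major sixth is Eb, so the target letter is E.
From Cb, a minor sixth is 8 semitones down: Eb.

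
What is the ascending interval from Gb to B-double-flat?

minor third

The letter names run G→B, a span of 2 letter steps, so the interval is some kind of third.
Gb to Bbb is 3 semitones. A major third is 4, so 3 makes it minor.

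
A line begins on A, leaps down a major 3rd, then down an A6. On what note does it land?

A major third down from A is F (letter F, 4 semitones down).
An augmented sixth down from F is Abb (letter A, 10 semitones down).

Abb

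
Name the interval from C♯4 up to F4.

The letter names run C→F, a span of 3 letter steps, so the interval is some kind of fourth.
C# to F is 4 semitones. A perfect fourth is 5, so 4 makes it diminished.

diminished fourth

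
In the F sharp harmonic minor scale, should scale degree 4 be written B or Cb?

Each scale degree takes a distinct letter name. Degree 4 of a scale on F must use the letter B.
B and Cb are enharmonically the same pitch, but only B uses the letter B, so it is the correct spelling here.

B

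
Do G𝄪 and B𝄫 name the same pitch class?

G## is pitch class 9; Bbb is pitch class 9.
All spellings map to pitch class 9, so they are enharmonically equivalent.

Yes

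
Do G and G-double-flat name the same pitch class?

No

G is pitch class 7; Gbb is pitch class 5.
The pitch classes differ (7 vs. 5), so they are not enharmonic equivalents.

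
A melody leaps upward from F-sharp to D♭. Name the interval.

Counting letters F–G–A–B–C–D gives a sixth.
F#→Db = 7 semitones, 2 narrower than the major sixth (9), so diminished.

diminished sixth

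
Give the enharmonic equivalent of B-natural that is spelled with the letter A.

B is pitch class 11. The letter A alone is pitch class 9.
To reach pitch class 11 from A requires an offset of +2 semitones, i.e. double sharp: A##.

A##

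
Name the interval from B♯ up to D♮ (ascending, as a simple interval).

Counting letters B–C–D gives a third.
B#→D = 2 semitones, 2 narrower than the major third (4), so diminished.

diminished third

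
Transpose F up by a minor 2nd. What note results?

Gb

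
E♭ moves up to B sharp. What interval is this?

The letter names run E→B, a span of 4 letter steps, so the interval is some kind of fifth.
Eb to B# is 9 semitones. A perfect fifth is 7, so 9 makes it doubly augmented.

doubly augmented fifth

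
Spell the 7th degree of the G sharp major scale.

F##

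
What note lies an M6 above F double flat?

Dbb

A sixth above F lands on the letter D.
A major sixth spans 9 semitones, so Fbb moves to pitch class 0. On the letter D that is Dbb.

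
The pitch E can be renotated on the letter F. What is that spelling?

Plain F sits 1 semitone above E, so on the letter F the same pitch needs a flat: Fb.

Fb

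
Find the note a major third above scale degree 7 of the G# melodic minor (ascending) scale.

A##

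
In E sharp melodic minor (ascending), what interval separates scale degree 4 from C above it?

Scale degree 4 of E# melodic minor (ascending) is A#.
A# up to C: letters A→C make it a third; 2 semitones makes it diminished.

diminished third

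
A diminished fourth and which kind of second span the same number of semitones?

doubly augmented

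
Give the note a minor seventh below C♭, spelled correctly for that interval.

Db

C down a major seventh is Db, so the target letter is D.
From Cb, a minor seventh is 10 semitones down: Db.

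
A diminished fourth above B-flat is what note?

B up a perfect fourth is E, so the target letter is E.
From Bb, a diminished fourth is 4 semitones up: Ebb.

Ebb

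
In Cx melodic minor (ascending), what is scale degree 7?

B##

Degree 7 takes the letter 6 steps above C, which is B.
In melodic minor (ascending), degree 7 sits 11 semitones above the tonic. C## + 11 semitones is pitch class 1, spelled on B as B##.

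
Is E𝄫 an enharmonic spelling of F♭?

No

Ebb is pitch class 2; Fb is pitch class 4.
The pitch classes differ (2 vs. 4), so they are not enharmonic equivalents.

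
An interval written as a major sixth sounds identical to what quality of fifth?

A major sixth spans 9 semitones.
A fifth spanning 9 semitones is doubly augmented (the perfect fifth is 7).

doubly augmented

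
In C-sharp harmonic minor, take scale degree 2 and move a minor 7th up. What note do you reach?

Scale degree 2 of C# harmonic minor is D#.
A minor seventh (10 semitones) above D# lands on the letter C, giving C#.

C#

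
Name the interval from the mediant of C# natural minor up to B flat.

The mediant of C# natural minor is E.
E up to Bb: letters E→B make it a fifth; 6 semitones makes it diminished.

diminished fifth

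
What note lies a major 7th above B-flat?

A

B up a major seventh is A#, so the target letter is A.
From Bb, a major seventh is 11 semitones up: A.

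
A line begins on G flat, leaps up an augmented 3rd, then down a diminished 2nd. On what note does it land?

A##

An augmented third up from Gb is B (letter B, 5 semitones up).
A diminished second down from B is A## (letter A, 0 semitones down).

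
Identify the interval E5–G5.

minor third

The letter names run E→G, a span of 2 letter steps, so the interval is some kind of third.
E to G is 3 semitones. A major third is 4, so 3 makes it minor.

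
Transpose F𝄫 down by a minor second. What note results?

Ebb

A second below F lands on the letter E.
A minor second spans 1 semitone, so Fbb moves to pitch class 2. On the letter E that is Ebb.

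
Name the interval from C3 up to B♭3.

minor seventh

The letter names run C→B, a span of 6 letter steps, so the interval is some kind of seventh.
C to Bb is 10 semitones. A major seventh is 11, so 10 makes it minor.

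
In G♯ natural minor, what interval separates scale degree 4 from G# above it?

Scale degree 4 of G# natural minor is C#.
C# up to G#: letters C→G make it a fifth; 7 semitones makes it perfect.

perfect fifth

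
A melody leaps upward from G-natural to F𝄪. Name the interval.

augmented seventh

The letter names run G→F, a span of 6 letter steps, so the interval is some kind of seventh.
G to F## is 12 semitones. A major seventh is 11, so 12 makes it augmented.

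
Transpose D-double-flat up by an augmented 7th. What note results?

D up a major seventh is C#, so the target letter is C.
From Dbb, an augmented seventh is 12 semitones up: C.

C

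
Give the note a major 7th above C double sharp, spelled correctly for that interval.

B##

C up a major seventh is B, so the target letter is B.
From C##, a major seventh is 11 semitones up: B##.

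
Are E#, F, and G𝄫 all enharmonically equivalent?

Yes

E# = pitch class 5 and F = pitch class 5 and Gbb = pitch class 5 — the same pitch class, so they are enharmonic equivalents.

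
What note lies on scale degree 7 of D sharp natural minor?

The D# natural minor scale runs D# E# F# G# A# B C#.
Degree 7 is C#.

C#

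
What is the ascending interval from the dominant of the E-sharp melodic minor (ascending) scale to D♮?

diminished third

The dominant of E# melodic minor (ascending) is B#.
B# up to D: letters B→D make it a third; 2 semitones makes it diminished.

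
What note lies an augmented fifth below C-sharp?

F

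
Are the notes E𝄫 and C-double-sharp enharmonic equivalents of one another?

Ebb = pitch class 2 and C## = pitch class 2 — the same pitch class, so they are enharmonic equivalents.

Yes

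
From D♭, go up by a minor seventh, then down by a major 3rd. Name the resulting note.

A minor seventh up from Db is Cb (letter C, 10 semitones up).
A major third down from Cb is Abb (letter A, 4 semitones down).

Abb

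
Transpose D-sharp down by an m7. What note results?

A seventh below D lands on the letter E.
A minor seventh spans 10 semitones, so D# moves to pitch class 5. On the letter E that is E#.

E#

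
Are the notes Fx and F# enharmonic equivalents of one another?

No

Two spellings are enharmonically equivalent only if they share a pitch class.
Here F## → 7, F# → 6; 6 ≠ 7, so they are not.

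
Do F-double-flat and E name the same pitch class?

No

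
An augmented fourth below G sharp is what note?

G down a perfect fourth is D, so the target letter is D.
From G#, an augmented fourth is 6 semitones down: D.

D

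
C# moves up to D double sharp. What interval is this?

augmented second

The letter names run C→D, a span of 1 letter step, so the interval is some kind of second.
C# to D## is 3 semitones. A major second is 2, so 3 makes it augmented.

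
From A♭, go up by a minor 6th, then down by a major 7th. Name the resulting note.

A minor sixth up from Ab is Fb (letter F, 8 semitones up).
A major seventh down from Fb is Gbb (letter G, 11 semitones down).

Gbb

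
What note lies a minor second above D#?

E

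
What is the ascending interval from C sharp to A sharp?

Counting letters C–D–E–F–G–A gives a sixth.
C#→A# = 9 semitones, exactly the major sixth.

major sixth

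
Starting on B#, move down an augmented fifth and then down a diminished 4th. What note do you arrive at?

An augmented fifth down from B# is E (letter E, 8 semitones down).
A diminished fourth down from E is B# (letter B, 4 semitones down).

B#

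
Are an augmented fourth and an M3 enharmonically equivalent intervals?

An augmented fourth spans 6 semitones; a major third spans 4.
The spans differ, so they are not enharmonic equivalents.

No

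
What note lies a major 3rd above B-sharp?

B up a major third is D#, so the target letter is D.
From B#, a major third is 4 semitones up: D##.

D##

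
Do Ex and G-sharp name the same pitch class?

No

E## is pitch class 6; G# is pitch class 8.
The pitch classes differ (6 vs. 8), so they are not enharmonic equivalents.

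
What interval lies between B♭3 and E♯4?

The letter names run B→E, a span of 3 letter steps, so the interval is some kind of fourth.
Bb to E# is 7 semitones. A perfect fourth is 5, so 7 makes it doubly augmented.

doubly augmented fourth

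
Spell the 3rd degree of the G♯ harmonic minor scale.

Degree 3 takes the letter 2 steps above G, which is B.
In harmonic minor, degree 3 sits 3 semitones above the tonic. G# + 3 semitones is pitch class 11, spelled on B as B.

B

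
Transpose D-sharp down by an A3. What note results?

A third below D lands on the letter B.
An augmented third spans 5 semitones, so D# moves to pitch class 10. On the letter B that is Bb.

Bb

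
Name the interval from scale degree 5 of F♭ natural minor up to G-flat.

Scale degree 5 of Fb natural minor is Cb.
Cb up to Gb: letters C→G make it a fifth; 7 semitones makes it perfect.

perfect fifth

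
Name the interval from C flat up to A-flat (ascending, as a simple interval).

Counting letters C–D–E–F–G–A gives a sixth.
Cb→Ab = 9 semitones, exactly the major sixth.

major sixth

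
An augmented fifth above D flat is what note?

D up a perfect fifth is A, so the target letter is A.
From Db, an augmented fifth is 8 semitones up: A.

A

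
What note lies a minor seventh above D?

C

D up a major seventh is C#, so the target letter is C.
From D, a minor seventh is 10 semitones up: C.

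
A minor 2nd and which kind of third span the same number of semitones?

doubly diminished

A minor second spans 1 semitone.
A third spanning 1 semitone is doubly diminished (the major third is 4).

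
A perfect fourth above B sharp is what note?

E#

B up a perfect fourth is E, so the target letter is E.
From B#, a perfect fourth is 5 semitones up: E#.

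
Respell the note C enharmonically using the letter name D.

C is pitch class 0. The letter D alone is pitch class 2.
To reach pitch class 0 from D requires an offset of -2 semitones, i.e. double flat: Dbb.

Dbb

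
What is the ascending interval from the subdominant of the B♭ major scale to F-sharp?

augmented second

The subdominant of Bb major is Eb.
Eb up to F#: letters E→F make it a second; 3 semitones makes it augmented.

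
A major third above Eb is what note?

E up a major third is G#, so the target letter is G.
From Eb, a major third is 4 semitones up: G.

G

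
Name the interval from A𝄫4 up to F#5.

doubly augmented sixth

The letter names run A→F, a span of 5 letter steps, so the interval is some kind of sixth.
Abb to F# is 11 semitones. A major sixth is 9, so 11 makes it doubly augmented.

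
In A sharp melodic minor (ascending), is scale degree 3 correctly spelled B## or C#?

Each scale degree takes a distinct letter name. Degree 3 of a scale on A must use the letter C.
C# and B## are enharmonically the same pitch, but only C# uses the letter C, so it is the correct spelling here.

C#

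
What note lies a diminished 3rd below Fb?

D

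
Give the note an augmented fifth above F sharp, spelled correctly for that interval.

C##

F up a perfect fifth is C, so the target letter is C.
From F#, an augmented fifth is 8 semitones up: C##.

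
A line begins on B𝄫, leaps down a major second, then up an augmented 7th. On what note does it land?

G

A major second down from Bbb is Abb (letter A, 2 semitones down).
An augmented seventh up from Abb is G (letter G, 12 semitones up).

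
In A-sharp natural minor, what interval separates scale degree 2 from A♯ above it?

Scale degree 2 of A# natural minor is B#.
B# up to A#: letters B→A make it a seventh; 10 semitones makes it minor.

minor seventh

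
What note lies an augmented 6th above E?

C##

A sixth above E lands on the letter C.
An augmented sixth spans 10 semitones, so E moves to pitch class 2. On the letter C that is C##.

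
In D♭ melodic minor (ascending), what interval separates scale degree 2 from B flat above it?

Scale degree 2 of Db melodic minor (ascending) is Eb.
Eb up to Bb: letters E→B make it a fifth; 7 semitones makes it perfect.

perfect fifth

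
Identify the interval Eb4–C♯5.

The letter names run E→C, a span of 5 letter steps, so the interval is some kind of sixth.
Eb to C# is 10 semitones. A major sixth is 9, so 10 makes it augmented.

augmented sixth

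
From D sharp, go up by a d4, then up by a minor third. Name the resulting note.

A diminished fourth up from D# is G (letter G, 4 semitones up).
A minor third up from G is Bb (letter B, 3 semitones up).

Bb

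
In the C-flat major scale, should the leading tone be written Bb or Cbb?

Each scale degree takes a distinct letter name. Degree 7 of a scale on C must use the letter B.
Bb and Cbb are enharmonically the same pitch, but only Bb uses the letter B, so it is the correct spelling here.

Bb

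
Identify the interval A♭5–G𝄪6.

doubly augmented seventh

The letter names run A→G, a span of 6 letter steps, so the interval is some kind of seventh.
Ab to G## is 13 semitones. A major seventh is 11, so 13 makes it doubly augmented.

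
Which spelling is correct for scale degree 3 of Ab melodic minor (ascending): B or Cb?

Each scale degree takes a distinct letter name. Degree 3 of a scale on A must use the letter C.
Cb and B are enharmonically the same pitch, but only Cb uses the letter C, so it is the correct spelling here.

Cb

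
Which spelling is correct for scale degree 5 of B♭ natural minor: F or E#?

Each scale degree takes a distinct letter name. Degree 5 of a scale on B must use the letter F.
F and E# are enharmonically the same pitch, but only F uses the letter F, so it is the correct spelling here.

F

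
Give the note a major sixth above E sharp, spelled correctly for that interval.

E up a major sixth is C#, so the target letter is C.
From E#, a major sixth is 9 semitones up: C##.

C##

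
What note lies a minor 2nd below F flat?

A second below F lands on the letter E.
A minor second spans 1 semitone, so Fb moves to pitch class 3. On the letter E that is Eb.

Eb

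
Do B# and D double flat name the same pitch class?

B# = pitch class 0 and Dbb = pitch class 0 — the same pitch class, so they are enharmonic equivalents.

Yes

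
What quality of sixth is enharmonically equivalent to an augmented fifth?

minor

An augmented fifth spans 8 semitones.
A sixth spanning 8 semitones is minor (the major sixth is 9).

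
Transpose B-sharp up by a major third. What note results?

A third above B lands on the letter D.
A major third spans 4 semitones, so B# moves to pitch class 4. On the letter D that is D##.

D##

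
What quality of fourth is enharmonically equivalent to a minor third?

A minor third spans 3 semitones.
A fourth spanning 3 semitones is doubly diminished (the perfect fourth is 5).

doubly diminished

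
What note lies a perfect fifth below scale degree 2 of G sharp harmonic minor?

D#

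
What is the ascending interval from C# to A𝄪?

The letter names run C→A, a span of 5 letter steps, so the interval is some kind of sixth.
C# to A## is 10 semitones. A major sixth is 9, so 10 makes it augmented.

augmented sixth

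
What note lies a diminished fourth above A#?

D

A fourth above A lands on the letter D.
A diminished fourth spans 4 semitones, so A# moves to pitch class 2. On the letter D that is D.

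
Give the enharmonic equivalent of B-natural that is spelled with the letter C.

Plain C sits 1 semitone above B, so on the letter C the same pitch needs a flat: Cb.

Cb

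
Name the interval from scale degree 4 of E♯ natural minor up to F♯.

minor sixth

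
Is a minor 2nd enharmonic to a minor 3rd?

No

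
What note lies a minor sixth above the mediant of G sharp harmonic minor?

The mediant of G# harmonic minor is B.
A minor sixth (8 semitones) above B lands on the letter G, giving G.

G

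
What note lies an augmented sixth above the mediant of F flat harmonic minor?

F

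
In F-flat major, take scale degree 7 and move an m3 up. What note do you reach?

Scale degree 7 of Fb major is Eb.
A minor third (3 semitones) above Eb lands on the letter G, giving Gb.

Gb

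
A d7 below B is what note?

C##

B down a major seventh is C, so the target letter is C.
From B, a diminished seventh is 9 semitones down: C##.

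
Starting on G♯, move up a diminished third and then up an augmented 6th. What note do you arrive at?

G#

A diminished third up from G# is Bb (letter B, 2 semitones up).
An augmented sixth up from Bb is G# (letter G, 10 semitones up).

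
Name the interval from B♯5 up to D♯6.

minor third

Counting letters B–C–D gives a third.
B#→D# = 3 semitones, 1 narrower than the major third (4), so minor.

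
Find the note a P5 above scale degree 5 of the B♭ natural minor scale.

Scale degree 5 of Bb natural minor is F.
A perfect fifth (7 semitones) above F lands on the letter C, giving C.

C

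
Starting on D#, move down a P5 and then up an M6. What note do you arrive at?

A perfect fifth down from D# is G# (letter G, 7 semitones down).
A major sixth up from G# is E# (letter E, 9 semitones up).

E#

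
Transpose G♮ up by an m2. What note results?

G up a major second is A, so the target letter is A.
From G, a minor second is 1 semitone up: Ab.

Ab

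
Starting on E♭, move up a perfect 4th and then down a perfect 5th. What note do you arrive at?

A perfect fourth up from Eb is Ab (letter A, 5 semitones up).
A perfect fifth down from Ab is Db (letter D, 7 semitones down).

Db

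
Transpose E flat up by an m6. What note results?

Cb

E up a major sixth is C#, so the target letter is C.
From Eb, a minor sixth is 8 semitones up: Cb.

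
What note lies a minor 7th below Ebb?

Fb

E down a major seventh is F, so the target letter is F.
From Ebb, a minor seventh is 10 semitones down: Fb.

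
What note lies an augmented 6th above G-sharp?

G up a major sixth is E, so the target letter is E.
From G#, an augmented sixth is 10 semitones up: E##.

E##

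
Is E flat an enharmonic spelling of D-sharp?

Yes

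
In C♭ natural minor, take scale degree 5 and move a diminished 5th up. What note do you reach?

Scale degree 5 of Cb natural minor is Gb.
A diminished fifth (6 semitones) above Gb lands on the letter D, giving Dbb.

Dbb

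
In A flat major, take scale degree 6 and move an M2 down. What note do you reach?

Eb

Scale degree 6 of Ab major is F.
A major second (2 semitones) below F lands on the letter E, giving Eb.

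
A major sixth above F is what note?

D

F up a major sixth is D, so the target letter is D.
From F, a major sixth is 9 semitones up: D.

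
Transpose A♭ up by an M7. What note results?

G

A seventh above A lands on the letter G.
A major seventh spans 11 semitones, so Ab moves to pitch class 7. On the letter G that is G.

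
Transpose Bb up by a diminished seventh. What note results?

Abb

A seventh above B lands on the letter A.
A diminished seventh spans 9 semitones, so Bb moves to pitch class 7. On the letter A that is Abb.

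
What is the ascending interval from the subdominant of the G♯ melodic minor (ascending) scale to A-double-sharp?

The subdominant of G# melodic minor (ascending) is C#.
C# up to A##: letters C→A make it a sixth; 10 semitones makes it augmented.

augmented sixth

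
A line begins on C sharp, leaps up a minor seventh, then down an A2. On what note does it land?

Ab

A minor seventh up from C# is B (letter B, 10 semitones up).
An augmented second down from B is Ab (letter A, 3 semitones down).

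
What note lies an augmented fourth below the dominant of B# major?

C#

The dominant of B# major is F##.
An augmented fourth (6 semitones) below F## lands on the letter C, giving C#.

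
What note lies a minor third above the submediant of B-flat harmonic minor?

The submediant of Bb harmonic minor is Gb.
A minor third (3 semitones) above Gb lands on the letter B, giving Bbb.

Bbb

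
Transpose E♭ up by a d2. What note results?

Fbb

A second above E lands on the letter F.
A diminished second spans 0 semitones, so Eb moves to pitch class 3. On the letter F that is Fbb.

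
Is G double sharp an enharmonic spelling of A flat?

No

G## is pitch class 9; Ab is pitch class 8.
The pitch classes differ (9 vs. 8), so they are not enharmonic equivalents.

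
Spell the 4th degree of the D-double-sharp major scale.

Degree 4 takes the letter 3 steps above D, which is G.
In major, degree 4 sits 5 semitones above the tonic. D## + 5 semitones is pitch class 9, spelled on G as G##.

G##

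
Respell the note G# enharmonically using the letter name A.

Ab

Plain A sits 1 semitone above G#, so on the letter A the same pitch needs a flat: Ab.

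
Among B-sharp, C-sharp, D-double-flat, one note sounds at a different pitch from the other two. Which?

In 12-tone equal temperament, enharmonic equivalents share a pitch class. B# is pitch class 0; C# is pitch class 1; Dbb is pitch class 0.
B# and Dbb share pitch class 0, while C# is pitch class 1.

C#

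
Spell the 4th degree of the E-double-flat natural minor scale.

The Ebb natural minor scale runs Ebb Fb Gbb Abb Bbb Cbb Dbb.
Degree 4 is Abb.

Abb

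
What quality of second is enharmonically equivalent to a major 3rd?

doubly augmented

A major third spans 4 semitones.
A second spanning 4 semitones is doubly augmented (the major second is 2).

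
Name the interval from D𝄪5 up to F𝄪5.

minor third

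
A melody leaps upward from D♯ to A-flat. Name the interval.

doubly diminished fifth

The letter names run D→A, a span of 4 letter steps, so the interval is some kind of fifth.
D# to Ab is 5 semitones. A perfect fifth is 7, so 5 makes it doubly diminished.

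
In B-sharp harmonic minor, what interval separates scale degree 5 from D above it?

Scale degree 5 of B# harmonic minor is F##.
F## up to D: letters F→D make it a sixth; 7 semitones makes it diminished.

diminished sixth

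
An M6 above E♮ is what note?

A sixth above E lands on the letter C.
A major sixth spans 9 semitones, so E moves to pitch class 1. On the letter C that is C#.

C#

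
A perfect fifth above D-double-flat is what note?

Abb

A fifth above D lands on the letter A.
A perfect fifth spans 7 semitones, so Dbb moves to pitch class 7. On the letter A that is Abb.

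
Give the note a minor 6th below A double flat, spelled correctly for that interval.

Cb

A sixth below A lands on the letter C.
A minor sixth spans 8 semitones, so Abb moves to pitch class 11. On the letter C that is Cb.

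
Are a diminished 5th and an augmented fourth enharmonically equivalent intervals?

Yes

A diminished fifth spans 6 semitones; an augmented fourth spans 6.
They are enharmonically equivalent.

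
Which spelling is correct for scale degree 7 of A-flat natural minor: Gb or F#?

Gb

Each scale degree takes a distinct letter name. Degree 7 of a scale on A must use the letter G.
Gb and F# are enharmonically the same pitch, but only Gb uses the letter G, so it is the correct spelling here.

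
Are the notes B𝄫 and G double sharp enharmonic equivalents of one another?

Yes

Bbb = pitch class 9 and G## = pitch class 9 — the same pitch class, so they are enharmonic equivalents.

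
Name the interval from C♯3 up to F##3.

Counting letters C–D–E–F gives a fourth.
C#→F## = 6 semitones, 1 wider than the perfect fourth (5), so augmented.

augmented fourth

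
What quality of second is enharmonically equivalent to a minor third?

A minor third spans 3 semitones.
A second spanning 3 semitones is augmented (the major second is 2).

augmented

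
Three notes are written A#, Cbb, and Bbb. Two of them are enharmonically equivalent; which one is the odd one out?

In 12-tone equal temperament, enharmonic equivalents share a pitch class. A# is pitch class 10; Cbb is pitch class 10; Bbb is pitch class 9.
A# and Cbb share pitch class 10, while Bbb is pitch class 9.

Bbb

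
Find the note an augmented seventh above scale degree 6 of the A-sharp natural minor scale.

Scale degree 6 of A# natural minor is F#.
An augmented seventh (12 semitones) above F# lands on the letter E, giving E##.

E##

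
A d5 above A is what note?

A fifth above A lands on the letter E.
A diminished fifth spans 6 semitones, so A moves to pitch class 3. On the letter E that is Eb.

Eb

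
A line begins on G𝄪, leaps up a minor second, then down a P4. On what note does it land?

E#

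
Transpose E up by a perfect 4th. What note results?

A fourth above E lands on the letter A.
A perfect fourth spans 5 semitones, so E moves to pitch class 9. On the letter A that is A.

A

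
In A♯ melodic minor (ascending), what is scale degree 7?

G##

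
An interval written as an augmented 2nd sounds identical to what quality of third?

minor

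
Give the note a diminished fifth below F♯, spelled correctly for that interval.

B#

A fifth below F lands on the letter B.
A diminished fifth spans 6 semitones, so F# moves to pitch class 0. On the letter B that is B#.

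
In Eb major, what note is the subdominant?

Ab

Degree 4 takes the letter 3 steps above E, which is A.
In major, degree 4 sits 5 semitones above the tonic. Eb + 5 semitones is pitch class 8, spelled on A as Ab.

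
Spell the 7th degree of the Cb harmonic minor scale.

Bb

Degree 7 takes the letter 6 steps above C, which is B.
In harmonic minor, degree 7 sits 11 semitones above the tonic. Cb + 11 semitones is pitch class 10, spelled on B as Bb.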